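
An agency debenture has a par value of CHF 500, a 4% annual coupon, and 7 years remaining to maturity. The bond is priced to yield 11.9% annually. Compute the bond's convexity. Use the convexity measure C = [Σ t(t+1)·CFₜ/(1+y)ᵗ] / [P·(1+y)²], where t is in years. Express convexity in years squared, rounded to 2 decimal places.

With y = 0.119:
  t   CF        PV=CF/(1+0.119)^t    t·PV        t(t+1)·PV
  1        20.00        17.8731        17.8731          35.7462
  2        20.00        15.9724        31.9448          95.8343
  3        20.00        14.2738        42.8214         171.2857
  4        20.00        12.7559        51.0234         255.1171
  5        20.00        11.3993        56.9967         341.9801
  6        20.00        10.1871        61.1224         427.8571
  7       520.00       236.6970     1,656.8789      13,255.0315
  Σ                    319.1586     1,918.6608      14,582.8521
P = 319.1586.
Convexity = Σ t(t+1)·PV / [P·(1+y)²] = 14,582.8521 / (319.1586 × 1.252161) = 36.49016.

36.49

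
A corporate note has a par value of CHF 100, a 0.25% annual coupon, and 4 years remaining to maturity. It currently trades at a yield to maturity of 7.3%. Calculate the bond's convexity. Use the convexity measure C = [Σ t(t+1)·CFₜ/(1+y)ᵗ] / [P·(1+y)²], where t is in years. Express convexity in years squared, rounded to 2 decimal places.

17.27

With y = 0.073:
  t   CF        PV=CF/(1+0.073)^t    t·PV        t(t+1)·PV
  1         0.25         0.2330         0.2330           0.4660
  2         0.25         0.2171         0.4343           1.3028
  3         0.25         0.2024         0.6071           2.4284
  4       100.25        75.6285       302.5140       1,512.5700
  Σ                     76.2810       303.7884       1,516.7673
P = 76.2810.
Convexity = Σ t(t+1)·PV / [P·(1+y)²] = 1,516.7673 / (76.2810 × 1.151329) = 17.27043.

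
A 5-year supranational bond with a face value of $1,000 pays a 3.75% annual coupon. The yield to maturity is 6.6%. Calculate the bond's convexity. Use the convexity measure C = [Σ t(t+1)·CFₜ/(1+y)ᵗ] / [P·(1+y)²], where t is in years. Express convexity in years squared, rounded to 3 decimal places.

With y = 0.066:
  t   CF        PV=CF/(1+0.066)^t    t·PV        t(t+1)·PV
  1        37.50        35.1782        35.1782          70.3565
  2        37.50        33.0002        66.0004         198.0013
  3        37.50        30.9571        92.8712         371.4847
  4        37.50        29.0404       116.1616         580.8078
  5     1,037.50       753.7062     3,768.5309      22,611.1857
  Σ                    881.8821     4,078.7424      23,831.8360
P = 881.8821.
Convexity = Σ t(t+1)·PV / [P·(1+y)²] = 23,831.8360 / (881.8821 × 1.136356) = 23.78113.

23.781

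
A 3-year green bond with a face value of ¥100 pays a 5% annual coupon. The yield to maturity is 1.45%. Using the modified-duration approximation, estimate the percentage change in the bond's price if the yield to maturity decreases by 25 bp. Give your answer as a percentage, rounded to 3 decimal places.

Periodic yield y = 0.0145. Modified duration first:
  t   CF        PV=CF/(1+0.0145)^t    t·PV
  1         5.00         4.9285         4.9285
  2         5.00         4.8581         9.7162
  3       105.00       100.5618       301.6855
  Σ                    110.3485       316.3302
P = 110.3485; D_Mac = 2.86665 yrs; D_mod = 2.86665/(1+0.0145) = 2.82568 yrs.
ΔP/P ≈ -D_mod · Δy = -2.82568 × (-0.0025) = +0.007064 = +0.7064%.

+0.706%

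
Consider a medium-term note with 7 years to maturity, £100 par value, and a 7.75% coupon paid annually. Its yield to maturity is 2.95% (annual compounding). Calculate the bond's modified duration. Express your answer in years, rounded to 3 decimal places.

Periodic yield y = 0.0295. First find Macaulay duration:
  t   CF        PV=CF/(1+0.0295)^t    t·PV
  1         7.75         7.5279         7.5279
  2         7.75         7.3122        14.6244
  3         7.75         7.1027        21.3081
  4         7.75         6.8992        27.5966
  5         7.75         6.7015        33.5073
  6         7.75         6.5094        39.0566
  7       107.75        87.9089       615.3623
  Σ                    129.9618       758.9833
P = 129.9618; Macaulay duration = 758.9833 / 129.9618 = 5.84005 years.
Modified duration = D_Mac / (1 + y) = 5.84005 / 1.0295 = 5.67270 years.

5.673 years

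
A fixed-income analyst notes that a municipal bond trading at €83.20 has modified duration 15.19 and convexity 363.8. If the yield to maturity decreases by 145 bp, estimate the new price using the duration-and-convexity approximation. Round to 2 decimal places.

€104.71

Duration effect: -D_mod·Δy = -15.19 × (-0.0145) = +0.220255
Convexity effect: ½·C·(Δy)² = 0.5 × 363.8 × (-0.0145)² = +0.038244475
ΔP/P ≈ +0.220255 + 0.038244475 = +0.258499475
New price ≈ 83.20 × (1 + 0.258499475) = 104.70715632.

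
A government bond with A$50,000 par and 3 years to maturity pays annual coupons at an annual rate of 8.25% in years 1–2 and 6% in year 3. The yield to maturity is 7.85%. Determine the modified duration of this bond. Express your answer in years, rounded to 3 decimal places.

2.572 years

Periodic yield y = 0.0785. First find Macaulay duration:
  t   CF        PV=CF/(1+0.0785)^t    t·PV
  1     4,125.00     3,824.7566     3,824.7566
  2     4,125.00     3,546.3668     7,092.7336
  3    53,000.00    42,248.9015   126,746.7044
  Σ                 49,620.0249   137,664.1947
P = 49,620.0249; Macaulay duration = 137,664.1947 / 49,620.0249 = 2.77437 years.
Modified duration = D_Mac / (1 + y) = 2.77437 / 1.0785 = 2.57243 years.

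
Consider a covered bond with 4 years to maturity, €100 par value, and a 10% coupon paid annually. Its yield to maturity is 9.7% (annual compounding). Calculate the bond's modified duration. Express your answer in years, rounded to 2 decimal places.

3.18 years

Periodic yield y = 0.097. First find Macaulay duration:
  t   CF        PV=CF/(1+0.097)^t    t·PV
  1        10.00         9.1158         9.1158
  2        10.00         8.3097        16.6195
  3        10.00         7.5750        22.7249
  4       110.00        75.9567       303.8269
  Σ                    100.9572       352.2870
P = 100.9572; Macaulay duration = 352.2870 / 100.9572 = 3.48947 years.
Modified duration = D_Mac / (1 + y) = 3.48947 / 1.097 = 3.18092 years.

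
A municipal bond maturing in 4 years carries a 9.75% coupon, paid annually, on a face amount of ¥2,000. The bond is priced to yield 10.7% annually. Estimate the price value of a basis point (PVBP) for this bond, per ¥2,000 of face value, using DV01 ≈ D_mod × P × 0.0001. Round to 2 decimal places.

Periodic yield y = 0.107.
  t   CF        PV=CF/(1+0.107)^t    t·PV
  1       195.00       176.1518       176.1518
  2       195.00       159.1253       318.2507
  3       195.00       143.7447       431.2340
  4     2,195.00     1,461.6522     5,846.6088
  Σ                  1,940.6740     6,772.2452
P = 1,940.6740; D_Mac = 3.48964 yrs; D_mod = 3.15234 yrs.
DV01 ≈ 3.15234 × 1,940.6740 × 0.0001 = 0.611766.

¥0.61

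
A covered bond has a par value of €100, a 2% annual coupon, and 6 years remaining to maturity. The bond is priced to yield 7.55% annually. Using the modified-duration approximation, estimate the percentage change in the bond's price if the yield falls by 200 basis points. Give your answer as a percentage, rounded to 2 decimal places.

+10.52%

Periodic yield y = 0.0755. Modified duration first:
  t   CF        PV=CF/(1+0.0755)^t    t·PV
  1         2.00         1.8596         1.8596
  2         2.00         1.7291         3.4581
  3         2.00         1.6077         4.8230
  4         2.00         1.4948         5.9793
  5         2.00         1.3899         6.9494
  6       102.00        65.9079       395.4476
  Σ                     73.9890       418.5170
P = 73.9890; D_Mac = 5.65648 yrs; D_mod = 5.65648/(1+0.0755) = 5.25939 yrs.
ΔP/P ≈ -D_mod · Δy = -5.25939 × (-0.02) = +0.105188 = +10.5188%.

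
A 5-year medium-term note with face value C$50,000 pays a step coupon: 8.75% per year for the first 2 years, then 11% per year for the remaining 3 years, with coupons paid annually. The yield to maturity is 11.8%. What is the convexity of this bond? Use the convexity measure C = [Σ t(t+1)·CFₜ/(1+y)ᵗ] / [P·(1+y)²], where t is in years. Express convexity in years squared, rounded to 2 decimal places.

18.86

With y = 0.118:
  t   CF        PV=CF/(1+0.118)^t    t·PV        t(t+1)·PV
  1     4,375.00     3,913.2379     3,913.2379       7,826.4758
  2     4,375.00     3,500.2128     7,000.4256      21,001.2769
  3     5,500.00     3,935.8386    11,807.5158      47,230.0630
  4     5,500.00     3,520.4281    14,081.7123      70,408.5614
  5    55,500.00    31,774.8834   158,874.4169     953,246.5016
  Σ                 46,644.6008   195,677.3085   1,099,712.8787
P = 46,644.6008.
Convexity = Σ t(t+1)·PV / [P·(1+y)²] = 1,099,712.8787 / (46,644.6008 × 1.249924) = 18.86229.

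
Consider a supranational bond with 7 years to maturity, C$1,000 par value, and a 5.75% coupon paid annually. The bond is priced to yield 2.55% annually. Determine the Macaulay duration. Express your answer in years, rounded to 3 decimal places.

6.061 years

Periodic yield y = 0.0255. Discount each cash flow and weight by its year:
  t   CF        PV=CF/(1+0.0255)^t    t·PV
  1        57.50        56.0702        56.0702
  2        57.50        54.6760       109.3519
  3        57.50        53.3164       159.9492
  4        57.50        51.9906       207.9626
  5        57.50        50.6978       253.4892
  6        57.50        49.4372       296.6232
  7     1,057.50       886.6061     6,206.2428
  Σ                  1,202.7944     7,289.6892
Price P = Σ PV = 1,202.7944.
Macaulay duration = Σ(t·PV) / P = 7,289.6892 / 1,202.7944 = 6.06063 years.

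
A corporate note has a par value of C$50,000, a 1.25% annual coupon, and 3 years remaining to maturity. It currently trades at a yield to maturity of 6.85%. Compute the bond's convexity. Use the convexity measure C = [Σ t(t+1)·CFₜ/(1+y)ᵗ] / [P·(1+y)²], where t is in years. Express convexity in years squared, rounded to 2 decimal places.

10.32

With y = 0.0685:
  t   CF        PV=CF/(1+0.0685)^t    t·PV        t(t+1)·PV
  1       625.00       584.9321       584.9321       1,169.8643
  2       625.00       547.4330     1,094.8660       3,284.5979
  3    50,625.00    41,499.3655   124,498.0965     497,992.3861
  Σ                 42,631.7306   126,177.8946     502,446.8483
P = 42,631.7306.
Convexity = Σ t(t+1)·PV / [P·(1+y)²] = 502,446.8483 / (42,631.7306 × 1.141692) = 10.32305.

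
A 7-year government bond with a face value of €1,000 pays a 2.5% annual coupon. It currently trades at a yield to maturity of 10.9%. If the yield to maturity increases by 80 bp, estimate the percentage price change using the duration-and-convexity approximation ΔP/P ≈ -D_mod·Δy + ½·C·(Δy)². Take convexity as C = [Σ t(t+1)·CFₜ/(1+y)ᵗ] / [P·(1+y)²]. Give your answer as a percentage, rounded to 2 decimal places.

-4.44%

With y = 0.109:
  t   CF        PV=CF/(1+0.109)^t    t·PV        t(t+1)·PV
  1        25.00        22.5428        22.5428          45.0857
  2        25.00        20.3272        40.6543         121.9630
  3        25.00        18.3293        54.9878         219.9513
  4        25.00        16.5278        66.1110         330.5551
  5        25.00        14.9033        74.5165         447.0988
  6        25.00        13.4385        80.6310         564.4169
  7     1,025.00       496.8245     3,477.7718      27,822.1744
  Σ                    602.8934     3,817.2153      29,551.2453
P = 602.8934; D_Mac = 6.33149 yrs; D_mod = 5.70919 yrs; C = 39.85402.
Duration effect: -5.70919 × (+0.008) = -0.045674
Convexity effect: 0.5 × 39.85402 × (0.008)² = +0.0012753
ΔP/P ≈ -0.045674 + 0.0012753 = -0.044398 = -4.4398%.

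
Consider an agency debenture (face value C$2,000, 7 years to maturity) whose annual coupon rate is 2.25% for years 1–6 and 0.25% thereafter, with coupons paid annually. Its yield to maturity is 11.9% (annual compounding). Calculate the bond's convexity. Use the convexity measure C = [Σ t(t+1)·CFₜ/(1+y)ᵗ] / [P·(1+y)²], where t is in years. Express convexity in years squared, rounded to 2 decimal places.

39.34

With y = 0.119:
  t   CF        PV=CF/(1+0.119)^t    t·PV        t(t+1)·PV
  1        45.00        40.2145        40.2145          80.4290
  2        45.00        35.9379        71.8757         215.6272
  3        45.00        32.1161        96.3482         385.3927
  4        45.00        28.7007       114.8027         574.0136
  5        45.00        25.6485       128.2425         769.4552
  6        45.00        22.9209       137.5255         962.6785
  7     2,005.00       912.6490     6,388.5428      51,108.3427
  Σ                  1,098.1875     6,977.5520      54,095.9389
P = 1,098.1875.
Convexity = Σ t(t+1)·PV / [P·(1+y)²] = 54,095.9389 / (1,098.1875 × 1.252161) = 39.33942.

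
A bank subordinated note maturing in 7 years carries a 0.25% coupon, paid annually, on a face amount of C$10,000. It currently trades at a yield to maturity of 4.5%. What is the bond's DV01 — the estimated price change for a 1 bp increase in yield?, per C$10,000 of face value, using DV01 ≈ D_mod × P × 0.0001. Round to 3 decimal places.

C$4.976

Periodic yield y = 0.045.
  t   CF        PV=CF/(1+0.045)^t    t·PV
  1        25.00        23.9234        23.9234
  2        25.00        22.8932        45.7865
  3        25.00        21.9074        65.7222
  4        25.00        20.9640        83.8561
  5        25.00        20.0613       100.3064
  6        25.00        19.1974       115.1844
  7    10,025.00     7,366.6553    51,566.5870
  Σ                  7,495.6021    52,001.3661
P = 7,495.6021; D_Mac = 6.93758 yrs; D_mod = 6.63884 yrs.
DV01 ≈ 6.63884 × 7,495.6021 × 0.0001 = 4.976207.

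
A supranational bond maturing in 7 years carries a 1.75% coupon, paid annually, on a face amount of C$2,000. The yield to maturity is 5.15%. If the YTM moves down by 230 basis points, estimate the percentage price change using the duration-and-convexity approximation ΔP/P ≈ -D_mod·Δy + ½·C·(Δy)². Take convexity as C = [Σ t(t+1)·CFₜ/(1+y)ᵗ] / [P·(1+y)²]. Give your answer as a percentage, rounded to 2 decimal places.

+15.67%

With y = 0.0515:
  t   CF        PV=CF/(1+0.0515)^t    t·PV        t(t+1)·PV
  1        35.00        33.2858        33.2858          66.5716
  2        35.00        31.6555        63.3110         189.9331
  3        35.00        30.1051        90.3153         361.2613
  4        35.00        28.6306       114.5225         572.6126
  5        35.00        27.2284       136.1419         816.8511
  6        35.00        25.8948       155.3687       1,087.5812
  7     2,035.00     1,431.8564    10,022.9950      80,183.9601
  Σ                  1,608.6566    10,615.9403      83,278.7711
P = 1,608.6566; D_Mac = 6.59926 yrs; D_mod = 6.27604 yrs; C = 46.82226.
Duration effect: -6.27604 × (-0.023) = +0.144349
Convexity effect: 0.5 × 46.82226 × (-0.023)² = +0.0123845
ΔP/P ≈ +0.144349 + 0.0123845 = +0.156733 = +15.6733%.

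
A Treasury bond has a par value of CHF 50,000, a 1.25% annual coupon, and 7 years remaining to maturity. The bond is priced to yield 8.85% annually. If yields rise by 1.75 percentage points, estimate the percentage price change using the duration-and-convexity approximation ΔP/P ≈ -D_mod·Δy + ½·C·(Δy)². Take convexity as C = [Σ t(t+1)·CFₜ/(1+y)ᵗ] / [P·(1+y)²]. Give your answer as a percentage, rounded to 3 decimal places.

With y = 0.0885:
  t   CF        PV=CF/(1+0.0885)^t    t·PV        t(t+1)·PV
  1       625.00       574.1847       574.1847       1,148.3693
  2       625.00       527.5008     1,055.0017       3,165.0050
  3       625.00       484.6126     1,453.8379       5,815.3514
  4       625.00       445.2114     1,780.8456       8,904.2282
  5       625.00       409.0137     2,045.0685      12,270.4109
  6       625.00       375.7590     2,254.5541      15,781.8789
  7    50,625.00    27,961.8565   195,732.9955   1,565,863.9640
  Σ                 30,778.1387   204,896.4879   1,612,949.2077
P = 30,778.1387; D_Mac = 6.65721 yrs; D_mod = 6.11595 yrs; C = 44.23046.
Duration effect: -6.11595 × (+0.0175) = -0.107029
Convexity effect: 0.5 × 44.23046 × (0.0175)² = +0.0067728
ΔP/P ≈ -0.107029 + 0.0067728 = -0.100256 = -10.0256%.

-10.026%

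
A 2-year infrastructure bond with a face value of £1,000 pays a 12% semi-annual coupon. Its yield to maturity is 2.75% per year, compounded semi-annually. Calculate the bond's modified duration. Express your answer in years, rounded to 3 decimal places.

Periodic yield y = 0.01375. First find Macaulay duration:
  t   CF        PV=CF/(1+0.01375)^t    t·PV
  1        60.00        59.1862        59.1862
  2        60.00        58.3834       116.7668
  3        60.00        57.5915       172.7746
  4     1,060.00     1,003.6502     4,014.6010
  Σ                  1,178.8114     4,363.3286
P = 1,178.8114; Macaulay duration = 4,363.3286 / 1,178.8114 = 3.70146 half-year periods = 1.85073 years.
Modified duration = D_Mac / (1 + y) = 1.85073 / 1.01375 = 1.82563 years.

1.826 years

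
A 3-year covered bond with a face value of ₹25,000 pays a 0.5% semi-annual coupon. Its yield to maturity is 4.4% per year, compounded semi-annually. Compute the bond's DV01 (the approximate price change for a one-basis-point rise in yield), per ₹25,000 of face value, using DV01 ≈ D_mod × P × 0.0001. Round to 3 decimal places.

Periodic yield y = 0.022.
  t   CF        PV=CF/(1+0.022)^t    t·PV
  1        62.50        61.1546        61.1546
  2        62.50        59.8382       119.6763
  3        62.50        58.5501       175.6502
  4        62.50        57.2897       229.1587
  5        62.50        56.0564       280.2822
  6    25,062.50    21,994.7492   131,968.4955
  Σ                 22,287.6382   132,834.4175
P = 22,287.6382; D_Mac = 5.96000 half-year periods = 2.98000 yrs; D_mod = 2.91585 yrs.
DV01 ≈ 2.91585 × 22,287.6382 × 0.0001 = 6.498748.

₹6.499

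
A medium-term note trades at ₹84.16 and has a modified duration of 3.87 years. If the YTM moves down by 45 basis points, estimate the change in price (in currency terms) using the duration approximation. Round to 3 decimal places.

+₹1.466

Duration approximation: ΔP/P ≈ -D_mod · Δy = -3.87 × (-0.0045) = +0.017415.
ΔP ≈ 84.16 × (+0.017415) = +1.4656464.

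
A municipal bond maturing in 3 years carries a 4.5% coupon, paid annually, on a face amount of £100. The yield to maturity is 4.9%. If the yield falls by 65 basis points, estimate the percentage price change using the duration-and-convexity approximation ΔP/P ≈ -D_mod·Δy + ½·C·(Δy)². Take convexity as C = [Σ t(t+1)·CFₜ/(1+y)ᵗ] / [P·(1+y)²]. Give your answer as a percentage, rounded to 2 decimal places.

With y = 0.049:
  t   CF        PV=CF/(1+0.049)^t    t·PV        t(t+1)·PV
  1         4.50         4.2898         4.2898           8.5796
  2         4.50         4.0894         8.1788          24.5365
  3       104.50        90.5294       271.5883       1,086.3533
  Σ                     98.9087       284.0570       1,119.4694
P = 98.9087; D_Mac = 2.87191 yrs; D_mod = 2.73776 yrs; C = 10.28554.
Duration effect: -2.73776 × (-0.0065) = +0.017795
Convexity effect: 0.5 × 10.28554 × (-0.0065)² = +0.0002173
ΔP/P ≈ +0.017795 + 0.0002173 = +0.018013 = +1.8013%.

+1.80%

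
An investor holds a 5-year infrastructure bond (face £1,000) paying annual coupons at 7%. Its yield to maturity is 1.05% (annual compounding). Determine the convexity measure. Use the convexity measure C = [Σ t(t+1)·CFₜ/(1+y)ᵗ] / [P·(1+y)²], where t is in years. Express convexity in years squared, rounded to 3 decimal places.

25.216

With y = 0.0105:
  t   CF        PV=CF/(1+0.0105)^t    t·PV        t(t+1)·PV
  1        70.00        69.2726        69.2726         138.5453
  2        70.00        68.5528       137.1057         411.3170
  3        70.00        67.8405       203.5215         814.0861
  4        70.00        67.1356       268.5423       1,342.7117
  5     1,070.00     1,015.5521     5,077.7603      30,466.5616
  Σ                  1,288.3536     5,756.2024      33,173.2216
P = 1,288.3536.
Convexity = Σ t(t+1)·PV / [P·(1+y)²] = 33,173.2216 / (1,288.3536 × 1.021110) = 25.21622.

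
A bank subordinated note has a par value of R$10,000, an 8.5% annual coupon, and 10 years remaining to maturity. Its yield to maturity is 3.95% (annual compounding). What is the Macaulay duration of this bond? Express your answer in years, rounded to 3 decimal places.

Periodic yield y = 0.0395. Discount each cash flow and weight by its year:
  t   CF        PV=CF/(1+0.0395)^t    t·PV
  1       850.00       817.7008       817.7008
  2       850.00       786.6290     1,573.2579
  3       850.00       756.7378     2,270.2135
  4       850.00       727.9825     2,911.9301
  5       850.00       700.3199     3,501.5994
  6       850.00       673.7084     4,042.2504
  7       850.00       648.1081     4,536.7569
  8       850.00       623.4806     4,987.8452
  9       850.00       599.7890     5,398.1008
  10   10,850.00     7,365.2044    73,652.0436
  Σ                 13,699.6605   103,691.6987
Price P = Σ PV = 13,699.6605.
Macaulay duration = Σ(t·PV) / P = 103,691.6987 / 13,699.6605 = 7.56892 years.

7.569 years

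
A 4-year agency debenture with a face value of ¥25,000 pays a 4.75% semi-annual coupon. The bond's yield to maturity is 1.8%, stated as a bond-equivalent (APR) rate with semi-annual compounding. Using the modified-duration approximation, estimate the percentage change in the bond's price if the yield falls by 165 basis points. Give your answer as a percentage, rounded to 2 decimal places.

Periodic yield y = 0.009. Modified duration first:
  t   CF        PV=CF/(1+0.009)^t    t·PV
  1       593.75       588.4539       588.4539
  2       593.75       583.2051     1,166.4101
  3       593.75       578.0030     1,734.0091
  4       593.75       572.8474     2,291.3897
  5       593.75       567.7378     2,838.6889
  6       593.75       562.6737     3,376.0423
  7       593.75       557.6548     3,903.5837
  8    25,593.75    23,823.4467   190,587.5734
  Σ                 27,834.0224   206,486.1511
P = 27,834.0224; D_Mac = 7.41848 half-year periods = 3.70924 yrs; D_mod = 3.70924/(1+0.009) = 3.67615 yrs.
ΔP/P ≈ -D_mod · Δy = -3.67615 × (-0.0165) = +0.060657 = +6.0657%.

+6.07%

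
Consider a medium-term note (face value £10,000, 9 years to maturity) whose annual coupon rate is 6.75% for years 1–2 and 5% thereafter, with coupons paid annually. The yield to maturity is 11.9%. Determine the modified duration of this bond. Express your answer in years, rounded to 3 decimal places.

Periodic yield y = 0.119. First find Macaulay duration:
  t   CF        PV=CF/(1+0.119)^t    t·PV
  1       675.00       603.2172       603.2172
  2       675.00       539.0681     1,078.1361
  3       500.00       356.8451     1,070.5353
  4       500.00       318.8964     1,275.5857
  5       500.00       284.9834     1,424.9170
  6       500.00       254.6769     1,528.0612
  7       500.00       227.5933     1,593.1528
  8       500.00       203.3899     1,627.1189
  9    10,500.00     3,816.9680    34,352.7121
  Σ                  6,605.6382    44,553.4364
P = 6,605.6382; Macaulay duration = 44,553.4364 / 6,605.6382 = 6.74476 years.
Modified duration = D_Mac / (1 + y) = 6.74476 / 1.119 = 6.02749 years.

6.027 years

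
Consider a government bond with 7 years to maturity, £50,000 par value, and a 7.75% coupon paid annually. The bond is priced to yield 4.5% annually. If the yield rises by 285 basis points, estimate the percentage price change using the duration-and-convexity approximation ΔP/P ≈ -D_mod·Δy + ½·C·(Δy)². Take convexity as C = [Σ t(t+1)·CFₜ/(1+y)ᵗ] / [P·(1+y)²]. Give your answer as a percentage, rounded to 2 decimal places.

-14.17%

With y = 0.045:
  t   CF        PV=CF/(1+0.045)^t    t·PV        t(t+1)·PV
  1     3,875.00     3,708.1340     3,708.1340       7,416.2679
  2     3,875.00     3,548.4536     7,096.9071      21,290.7214
  3     3,875.00     3,395.6493    10,186.9480      40,747.7921
  4     3,875.00     3,249.4252    12,997.7008      64,988.5041
  5     3,875.00     3,109.4978    15,547.4890      93,284.9342
  6     3,875.00     2,975.5960    17,853.5759     124,975.0314
  7    53,875.00    39,588.8832   277,122.1821   2,216,977.4568
  Σ                 59,575.6390   344,512.9370   2,569,680.7079
P = 59,575.6390; D_Mac = 5.78278 yrs; D_mod = 5.53376 yrs; C = 39.49825.
Duration effect: -5.53376 × (+0.0285) = -0.157712
Convexity effect: 0.5 × 39.49825 × (0.0285)² = +0.0160412
ΔP/P ≈ -0.157712 + 0.0160412 = -0.141671 = -14.1671%.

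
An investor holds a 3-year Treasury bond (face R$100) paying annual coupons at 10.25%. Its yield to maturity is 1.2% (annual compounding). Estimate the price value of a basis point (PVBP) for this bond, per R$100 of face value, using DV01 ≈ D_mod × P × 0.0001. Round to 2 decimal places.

R$0.03

Periodic yield y = 0.012.
  t   CF        PV=CF/(1+0.012)^t    t·PV
  1        10.25        10.1285        10.1285
  2        10.25        10.0084        20.0167
  3       110.25       106.3744       319.1232
  Σ                    126.5112       349.2683
P = 126.5112; D_Mac = 2.76077 yrs; D_mod = 2.72803 yrs.
DV01 ≈ 2.72803 × 126.5112 × 0.0001 = 0.034513.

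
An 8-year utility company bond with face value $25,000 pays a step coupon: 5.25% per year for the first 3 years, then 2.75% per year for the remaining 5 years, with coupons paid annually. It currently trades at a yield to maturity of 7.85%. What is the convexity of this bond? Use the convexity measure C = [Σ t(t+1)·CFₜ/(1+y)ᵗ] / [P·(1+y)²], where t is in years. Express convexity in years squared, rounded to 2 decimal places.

With y = 0.0785:
  t   CF        PV=CF/(1+0.0785)^t    t·PV        t(t+1)·PV
  1     1,312.50     1,216.9680     1,216.9680       2,433.9360
  2     1,312.50     1,128.3894     2,256.7789       6,770.3366
  3     1,312.50     1,046.2582     3,138.7745      12,555.0981
  4       687.50       508.1502     2,032.6008      10,163.0041
  5       687.50       471.1638     2,355.8192      14,134.9153
  6       687.50       436.8696     2,621.2175      18,348.5224
  7       687.50       405.0715     2,835.5003      22,684.0023
  8    25,687.50    14,033.3270   112,266.6156   1,010,399.5407
  Σ                 19,246.1977   128,724.2749   1,097,489.3556
P = 19,246.1977.
Convexity = Σ t(t+1)·PV / [P·(1+y)²] = 1,097,489.3556 / (19,246.1977 × 1.163162) = 49.02471.

49.02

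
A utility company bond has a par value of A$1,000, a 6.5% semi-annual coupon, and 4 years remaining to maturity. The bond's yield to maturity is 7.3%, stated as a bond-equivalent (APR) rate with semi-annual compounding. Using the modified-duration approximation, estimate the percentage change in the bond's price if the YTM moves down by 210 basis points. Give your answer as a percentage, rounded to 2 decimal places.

Periodic yield y = 0.0365. Modified duration first:
  t   CF        PV=CF/(1+0.0365)^t    t·PV
  1        32.50        31.3555        31.3555
  2        32.50        30.2513        60.5027
  3        32.50        29.1861        87.5582
  4        32.50        28.1583       112.6331
  5        32.50        27.1667       135.8335
  6        32.50        26.2100       157.2602
  7        32.50        25.2871       177.0094
  8     1,032.50       775.0605     6,200.4841
  Σ                    972.6755     6,962.6366
P = 972.6755; D_Mac = 7.15823 half-year periods = 3.57912 yrs; D_mod = 3.57912/(1+0.0365) = 3.45308 yrs.
ΔP/P ≈ -D_mod · Δy = -3.45308 × (-0.021) = +0.072515 = +7.2515%.

+7.25%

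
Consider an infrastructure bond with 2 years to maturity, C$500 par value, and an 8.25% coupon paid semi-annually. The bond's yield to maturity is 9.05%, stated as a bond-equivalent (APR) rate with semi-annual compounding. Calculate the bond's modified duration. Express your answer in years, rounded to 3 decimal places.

Periodic yield y = 0.04525. First find Macaulay duration:
  t   CF        PV=CF/(1+0.04525)^t    t·PV
  1       20.625        19.7321        19.7321
  2       20.625        18.8779        37.7558
  3       20.625        18.0607        54.1820
  4      520.625       436.1585     1,744.6339
  Σ                    492.8291     1,856.3038
P = 492.8291; Macaulay duration = 1,856.3038 / 492.8291 = 3.76663 half-year periods = 1.88331 years.
Modified duration = D_Mac / (1 + y) = 1.88331 / 1.04525 = 1.80178 years.

1.802 years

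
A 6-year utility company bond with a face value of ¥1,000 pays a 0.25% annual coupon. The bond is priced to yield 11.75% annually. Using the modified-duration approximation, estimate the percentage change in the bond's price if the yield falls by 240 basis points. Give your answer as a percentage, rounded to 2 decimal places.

Periodic yield y = 0.1175. Modified duration first:
  t   CF        PV=CF/(1+0.1175)^t    t·PV
  1         2.50         2.2371         2.2371
  2         2.50         2.0019         4.0038
  3         2.50         1.7914         5.3743
  4         2.50         1.6031         6.4122
  5         2.50         1.4345         7.1725
  6     1,002.50       514.7534     3,088.5202
  Σ                    523.8214     3,113.7202
P = 523.8214; D_Mac = 5.94424 yrs; D_mod = 5.94424/(1+0.1175) = 5.31923 yrs.
ΔP/P ≈ -D_mod · Δy = -5.31923 × (-0.024) = +0.127662 = +12.7662%.

+12.77%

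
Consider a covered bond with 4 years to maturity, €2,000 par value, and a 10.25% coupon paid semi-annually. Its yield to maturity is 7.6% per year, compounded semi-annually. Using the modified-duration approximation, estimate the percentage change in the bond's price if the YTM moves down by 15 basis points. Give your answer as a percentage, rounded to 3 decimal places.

+0.493%

Periodic yield y = 0.038. Modified duration first:
  t   CF        PV=CF/(1+0.038)^t    t·PV
  1       102.50        98.7476        98.7476
  2       102.50        95.1326       190.2651
  3       102.50        91.6499       274.9496
  4       102.50        88.2947       353.1787
  5       102.50        85.0623       425.3115
  6       102.50        81.9483       491.6896
  7       102.50        78.9482       552.6376
  8     2,102.50     1,560.1170    12,480.9362
  Σ                  2,179.9005    14,867.7158
P = 2,179.9005; D_Mac = 6.82036 half-year periods = 3.41018 yrs; D_mod = 3.41018/(1+0.038) = 3.28534 yrs.
ΔP/P ≈ -D_mod · Δy = -3.28534 × (-0.0015) = +0.004928 = +0.4928%.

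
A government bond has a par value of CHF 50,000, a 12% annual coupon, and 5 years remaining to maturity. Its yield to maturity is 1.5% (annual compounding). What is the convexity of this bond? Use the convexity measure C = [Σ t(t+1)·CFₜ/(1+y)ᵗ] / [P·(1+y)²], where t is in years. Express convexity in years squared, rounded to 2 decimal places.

23.11

With y = 0.015:
  t   CF        PV=CF/(1+0.015)^t    t·PV        t(t+1)·PV
  1     6,000.00     5,911.3300     5,911.3300      11,822.6601
  2     6,000.00     5,823.9705    11,647.9410      34,943.8230
  3     6,000.00     5,737.9020    17,213.7059      68,854.8235
  4     6,000.00     5,653.1054    22,612.4215     113,062.1076
  5    56,000.00    51,982.5782   259,912.8911   1,559,477.3467
  Σ                 75,108.8861   317,298.2896   1,788,160.7609
P = 75,108.8861.
Convexity = Σ t(t+1)·PV / [P·(1+y)²] = 1,788,160.7609 / (75,108.8861 × 1.030225) = 23.10911.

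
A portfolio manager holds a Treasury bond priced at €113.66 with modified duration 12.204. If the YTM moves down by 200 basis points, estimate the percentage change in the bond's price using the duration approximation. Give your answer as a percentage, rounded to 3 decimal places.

Duration approximation: ΔP/P ≈ -D_mod · Δy = -12.204 × (-0.02) = +0.244080.
As a percentage: +24.4080%.

+24.408%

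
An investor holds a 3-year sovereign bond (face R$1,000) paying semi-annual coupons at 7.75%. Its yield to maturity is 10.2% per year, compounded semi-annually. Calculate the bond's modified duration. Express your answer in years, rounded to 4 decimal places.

2.5914 years

Periodic yield y = 0.051. First find Macaulay duration:
  t   CF        PV=CF/(1+0.051)^t    t·PV
  1        38.75        36.8696        36.8696
  2        38.75        35.0805        70.1611
  3        38.75        33.3782       100.1347
  4        38.75        31.7586       127.0343
  5        38.75        30.2175       151.0874
  6     1,038.75       770.7166     4,624.2999
  Σ                    938.0211     5,109.5870
P = 938.0211; Macaulay duration = 5,109.5870 / 938.0211 = 5.44720 half-year periods = 2.72360 years.
Modified duration = D_Mac / (1 + y) = 2.72360 / 1.051 = 2.59144 years.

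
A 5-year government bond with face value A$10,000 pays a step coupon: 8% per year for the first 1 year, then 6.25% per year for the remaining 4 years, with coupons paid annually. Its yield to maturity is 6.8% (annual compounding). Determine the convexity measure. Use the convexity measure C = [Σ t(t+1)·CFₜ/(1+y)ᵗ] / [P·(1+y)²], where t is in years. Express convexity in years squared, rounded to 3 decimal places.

22.052

With y = 0.068:
  t   CF        PV=CF/(1+0.068)^t    t·PV        t(t+1)·PV
  1       800.00       749.0637       749.0637       1,498.1273
  2       625.00       547.9457     1,095.8914       3,287.6741
  3       625.00       513.0578     1,539.1733       6,156.6931
  4       625.00       480.3912     1,921.5646       9,607.8232
  5    10,625.00     7,646.6758    38,233.3788     229,400.2728
  Σ                  9,937.1340    43,539.0718     249,950.5905
P = 9,937.1340.
Convexity = Σ t(t+1)·PV / [P·(1+y)²] = 249,950.5905 / (9,937.1340 × 1.140624) = 22.05213.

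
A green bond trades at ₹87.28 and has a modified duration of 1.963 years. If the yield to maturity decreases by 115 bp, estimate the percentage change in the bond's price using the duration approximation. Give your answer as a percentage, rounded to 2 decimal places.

Duration approximation: ΔP/P ≈ -D_mod · Δy = -1.963 × (-0.0115) = +0.0225745.
As a percentage: +2.25745%.

+2.26%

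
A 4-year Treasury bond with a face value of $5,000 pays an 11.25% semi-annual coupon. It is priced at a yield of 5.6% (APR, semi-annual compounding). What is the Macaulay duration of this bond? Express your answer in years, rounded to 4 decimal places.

Periodic yield y = 0.028. Discount each cash flow and weight by its period:
  t   CF        PV=CF/(1+0.028)^t    t·PV
  1       281.25       273.5895       273.5895
  2       281.25       266.1376       532.2753
  3       281.25       258.8888       776.6663
  4       281.25       251.8373     1,007.3492
  5       281.25       244.9779     1,224.8896
  6       281.25       238.3054     1,429.8323
  7       281.25       231.8146     1,622.7020
  8     5,281.25     4,234.3993    33,875.1944
  Σ                  5,999.9504    40,742.4986
Price P = Σ PV = 5,999.9504.
Macaulay duration = Σ(t·PV) / P = 40,742.4986 / 5,999.9504 = 6.79047 half-year periods.
In years: 6.79047 / 2 = 3.39524 years.

3.3952 years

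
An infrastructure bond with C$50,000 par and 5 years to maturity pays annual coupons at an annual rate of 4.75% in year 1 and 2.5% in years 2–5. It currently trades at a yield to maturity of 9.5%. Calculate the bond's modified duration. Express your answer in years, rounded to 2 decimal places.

Periodic yield y = 0.095. First find Macaulay duration:
  t   CF        PV=CF/(1+0.095)^t    t·PV
  1     2,375.00     2,168.9498     2,168.9498
  2     1,250.00     1,042.5137     2,085.0274
  3     1,250.00       952.0673     2,856.2019
  4     1,250.00       869.4679     3,477.8715
  5    51,250.00    32,555.4178   162,777.0892
  Σ                 37,588.4165   173,365.1398
P = 37,588.4165; Macaulay duration = 173,365.1398 / 37,588.4165 = 4.61220 years.
Modified duration = D_Mac / (1 + y) = 4.61220 / 1.095 = 4.21205 years.

4.21 years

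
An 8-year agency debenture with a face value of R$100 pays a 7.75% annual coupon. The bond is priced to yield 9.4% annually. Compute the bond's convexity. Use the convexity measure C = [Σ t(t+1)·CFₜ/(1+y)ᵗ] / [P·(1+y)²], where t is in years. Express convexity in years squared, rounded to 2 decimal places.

With y = 0.094:
  t   CF        PV=CF/(1+0.094)^t    t·PV        t(t+1)·PV
  1         7.75         7.0841         7.0841          14.1682
  2         7.75         6.4754        12.9508          38.8524
  3         7.75         5.9190        17.7571          71.0282
  4         7.75         5.4104        21.6418         108.2088
  5         7.75         4.9456        24.7278         148.3667
  6         7.75         4.5206        27.1237         189.8659
  7         7.75         4.1322        28.9253         231.4027
  8       107.75        52.5144       420.1155       3,781.0394
  Σ                     91.0018       560.3260       4,582.9323
P = 91.0018.
Convexity = Σ t(t+1)·PV / [P·(1+y)²] = 4,582.9323 / (91.0018 × 1.196836) = 42.07838.

42.08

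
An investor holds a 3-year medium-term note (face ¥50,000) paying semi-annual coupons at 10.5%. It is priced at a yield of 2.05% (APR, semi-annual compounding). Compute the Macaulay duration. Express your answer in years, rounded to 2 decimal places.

Periodic yield y = 0.01025. Discount each cash flow and weight by its period:
  t   CF        PV=CF/(1+0.01025)^t    t·PV
  1     2,625.00     2,598.3667     2,598.3667
  2     2,625.00     2,572.0037     5,144.0074
  3     2,625.00     2,545.9081     7,637.7244
  4     2,625.00     2,520.0774    10,080.3094
  5     2,625.00     2,494.5086    12,472.5432
  6    52,625.00    49,501.5678   297,009.4069
  Σ                 62,232.4324   334,942.3581
Price P = Σ PV = 62,232.4324.
Macaulay duration = Σ(t·PV) / P = 334,942.3581 / 62,232.4324 = 5.38212 half-year periods.
In years: 5.38212 / 2 = 2.69106 years.

2.69 years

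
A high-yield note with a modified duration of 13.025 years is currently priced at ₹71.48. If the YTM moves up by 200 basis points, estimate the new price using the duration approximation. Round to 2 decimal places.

Duration approximation: ΔP/P ≈ -D_mod · Δy = -13.025 × (+0.02) = -0.260500.
New price ≈ 71.48 × (1 - 0.260500) = 52.85946.

₹52.86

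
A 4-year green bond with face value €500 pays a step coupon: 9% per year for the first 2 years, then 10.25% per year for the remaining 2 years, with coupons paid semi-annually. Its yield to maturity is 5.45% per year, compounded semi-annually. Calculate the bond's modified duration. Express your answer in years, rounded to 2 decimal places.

3.39 years

Periodic yield y = 0.02725. First find Macaulay duration:
  t   CF        PV=CF/(1+0.02725)^t    t·PV
  1       22.500        21.9031        21.9031
  2       22.500        21.3221        42.6442
  3       22.500        20.7565        62.2695
  4       22.500        20.2059        80.8235
  5       25.625        22.4018       112.0091
  6       25.625        21.8076       130.8453
  7       25.625        21.2291       148.6034
  8      525.625       423.9033     3,391.2265
  Σ                    573.5294     3,990.3248
P = 573.5294; Macaulay duration = 3,990.3248 / 573.5294 = 6.95749 half-year periods = 3.47874 years.
Modified duration = D_Mac / (1 + y) = 3.47874 / 1.02725 = 3.38646 years.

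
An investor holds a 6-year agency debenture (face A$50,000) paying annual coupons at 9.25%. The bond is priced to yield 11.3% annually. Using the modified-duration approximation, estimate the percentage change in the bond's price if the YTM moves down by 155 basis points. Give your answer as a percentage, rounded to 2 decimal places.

+6.69%

Periodic yield y = 0.113. Modified duration first:
  t   CF        PV=CF/(1+0.113)^t    t·PV
  1     4,625.00     4,155.4358     4,155.4358
  2     4,625.00     3,733.5452     7,467.0903
  3     4,625.00     3,354.4880    10,063.4640
  4     4,625.00     3,013.9156    12,055.6622
  5     4,625.00     2,707.9205    13,539.6027
  6    54,625.00    28,735.6129   172,413.6771
  Σ                 45,700.9179   219,694.9321
P = 45,700.9179; D_Mac = 4.80723 yrs; D_mod = 4.80723/(1+0.113) = 4.31917 yrs.
ΔP/P ≈ -D_mod · Δy = -4.31917 × (-0.0155) = +0.066947 = +6.6947%.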